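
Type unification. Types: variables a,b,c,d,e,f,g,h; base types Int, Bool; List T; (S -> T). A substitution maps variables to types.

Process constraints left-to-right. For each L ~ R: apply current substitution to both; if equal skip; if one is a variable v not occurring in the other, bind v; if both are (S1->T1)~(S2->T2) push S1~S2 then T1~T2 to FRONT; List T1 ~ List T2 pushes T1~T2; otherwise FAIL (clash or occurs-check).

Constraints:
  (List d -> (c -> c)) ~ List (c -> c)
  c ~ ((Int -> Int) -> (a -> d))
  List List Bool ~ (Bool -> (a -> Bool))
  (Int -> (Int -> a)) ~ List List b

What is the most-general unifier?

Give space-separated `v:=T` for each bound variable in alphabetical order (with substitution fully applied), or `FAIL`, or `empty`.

step 1: unify (List d -> (c -> c)) ~ List (c -> c)  [subst: {-} | 3 pending]
  clash: (List d -> (c -> c)) vs List (c -> c)

Answer: FAIL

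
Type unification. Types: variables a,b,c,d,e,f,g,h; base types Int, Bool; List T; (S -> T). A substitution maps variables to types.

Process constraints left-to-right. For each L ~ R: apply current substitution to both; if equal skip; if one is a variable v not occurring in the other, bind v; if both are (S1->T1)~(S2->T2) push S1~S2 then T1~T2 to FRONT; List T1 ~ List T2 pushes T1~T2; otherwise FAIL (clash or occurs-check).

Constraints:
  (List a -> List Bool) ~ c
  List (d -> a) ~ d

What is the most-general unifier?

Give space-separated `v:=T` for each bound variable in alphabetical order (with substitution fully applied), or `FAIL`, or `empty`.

Answer: FAIL

Derivation:
step 1: unify (List a -> List Bool) ~ c  [subst: {-} | 1 pending]
  bind c := (List a -> List Bool)
step 2: unify List (d -> a) ~ d  [subst: {c:=(List a -> List Bool)} | 0 pending]
  occurs-check fail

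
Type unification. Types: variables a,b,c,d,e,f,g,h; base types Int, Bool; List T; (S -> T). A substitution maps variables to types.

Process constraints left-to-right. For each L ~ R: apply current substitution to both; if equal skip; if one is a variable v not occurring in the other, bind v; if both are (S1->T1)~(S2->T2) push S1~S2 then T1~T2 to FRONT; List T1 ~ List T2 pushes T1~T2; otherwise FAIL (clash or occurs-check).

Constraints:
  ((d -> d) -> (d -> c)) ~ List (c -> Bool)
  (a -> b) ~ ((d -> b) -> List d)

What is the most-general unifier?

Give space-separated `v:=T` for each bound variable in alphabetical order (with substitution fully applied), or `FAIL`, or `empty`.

step 1: unify ((d -> d) -> (d -> c)) ~ List (c -> Bool)  [subst: {-} | 1 pending]
  clash: ((d -> d) -> (d -> c)) vs List (c -> Bool)

Answer: FAIL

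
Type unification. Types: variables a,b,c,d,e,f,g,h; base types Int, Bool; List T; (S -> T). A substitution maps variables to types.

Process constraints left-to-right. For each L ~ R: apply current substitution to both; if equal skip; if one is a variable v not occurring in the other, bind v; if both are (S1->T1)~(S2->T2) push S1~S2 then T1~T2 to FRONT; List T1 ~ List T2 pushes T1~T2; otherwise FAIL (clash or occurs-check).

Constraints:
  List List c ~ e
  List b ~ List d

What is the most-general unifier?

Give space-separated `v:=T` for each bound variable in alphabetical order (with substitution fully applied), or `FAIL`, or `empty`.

step 1: unify List List c ~ e  [subst: {-} | 1 pending]
  bind e := List List c
step 2: unify List b ~ List d  [subst: {e:=List List c} | 0 pending]
  -> decompose List: push b~d
step 3: unify b ~ d  [subst: {e:=List List c} | 0 pending]
  bind b := d

Answer: b:=d e:=List List c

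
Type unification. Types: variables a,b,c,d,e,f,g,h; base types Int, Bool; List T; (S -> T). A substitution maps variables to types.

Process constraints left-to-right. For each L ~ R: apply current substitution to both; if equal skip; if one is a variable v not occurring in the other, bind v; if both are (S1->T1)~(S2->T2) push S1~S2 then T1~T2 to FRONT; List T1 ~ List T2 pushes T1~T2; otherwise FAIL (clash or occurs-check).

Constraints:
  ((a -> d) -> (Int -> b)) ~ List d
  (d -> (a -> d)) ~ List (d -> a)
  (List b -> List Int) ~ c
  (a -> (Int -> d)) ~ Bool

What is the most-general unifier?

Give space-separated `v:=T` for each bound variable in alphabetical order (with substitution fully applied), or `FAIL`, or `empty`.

step 1: unify ((a -> d) -> (Int -> b)) ~ List d  [subst: {-} | 3 pending]
  clash: ((a -> d) -> (Int -> b)) vs List d

Answer: FAIL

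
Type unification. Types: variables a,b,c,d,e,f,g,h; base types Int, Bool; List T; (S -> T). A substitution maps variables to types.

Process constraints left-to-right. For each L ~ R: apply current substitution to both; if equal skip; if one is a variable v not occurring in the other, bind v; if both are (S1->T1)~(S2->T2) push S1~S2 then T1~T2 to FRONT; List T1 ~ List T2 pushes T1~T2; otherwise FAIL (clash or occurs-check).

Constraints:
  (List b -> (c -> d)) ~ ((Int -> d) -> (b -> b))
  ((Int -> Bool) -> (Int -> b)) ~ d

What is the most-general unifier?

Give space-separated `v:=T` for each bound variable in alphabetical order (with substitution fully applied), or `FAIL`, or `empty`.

Answer: FAIL

Derivation:
step 1: unify (List b -> (c -> d)) ~ ((Int -> d) -> (b -> b))  [subst: {-} | 1 pending]
  -> decompose arrow: push List b~(Int -> d), (c -> d)~(b -> b)
step 2: unify List b ~ (Int -> d)  [subst: {-} | 2 pending]
  clash: List b vs (Int -> d)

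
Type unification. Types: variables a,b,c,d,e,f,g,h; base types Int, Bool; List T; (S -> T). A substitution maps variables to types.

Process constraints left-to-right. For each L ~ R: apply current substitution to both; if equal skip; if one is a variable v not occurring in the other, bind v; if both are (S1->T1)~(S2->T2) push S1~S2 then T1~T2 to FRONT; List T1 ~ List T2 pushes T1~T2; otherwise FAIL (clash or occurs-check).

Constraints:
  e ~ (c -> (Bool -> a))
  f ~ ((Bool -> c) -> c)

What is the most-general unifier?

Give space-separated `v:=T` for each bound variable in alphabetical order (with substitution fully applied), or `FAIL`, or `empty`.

Answer: e:=(c -> (Bool -> a)) f:=((Bool -> c) -> c)

Derivation:
step 1: unify e ~ (c -> (Bool -> a))  [subst: {-} | 1 pending]
  bind e := (c -> (Bool -> a))
step 2: unify f ~ ((Bool -> c) -> c)  [subst: {e:=(c -> (Bool -> a))} | 0 pending]
  bind f := ((Bool -> c) -> c)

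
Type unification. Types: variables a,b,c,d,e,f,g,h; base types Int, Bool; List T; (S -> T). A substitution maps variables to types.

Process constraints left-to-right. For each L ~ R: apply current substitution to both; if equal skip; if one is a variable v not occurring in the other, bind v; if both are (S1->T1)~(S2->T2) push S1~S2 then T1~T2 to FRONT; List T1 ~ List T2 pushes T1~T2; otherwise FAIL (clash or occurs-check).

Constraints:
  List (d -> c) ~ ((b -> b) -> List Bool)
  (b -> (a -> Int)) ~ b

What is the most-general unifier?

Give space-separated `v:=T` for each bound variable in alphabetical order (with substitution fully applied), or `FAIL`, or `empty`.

Answer: FAIL

Derivation:
step 1: unify List (d -> c) ~ ((b -> b) -> List Bool)  [subst: {-} | 1 pending]
  clash: List (d -> c) vs ((b -> b) -> List Bool)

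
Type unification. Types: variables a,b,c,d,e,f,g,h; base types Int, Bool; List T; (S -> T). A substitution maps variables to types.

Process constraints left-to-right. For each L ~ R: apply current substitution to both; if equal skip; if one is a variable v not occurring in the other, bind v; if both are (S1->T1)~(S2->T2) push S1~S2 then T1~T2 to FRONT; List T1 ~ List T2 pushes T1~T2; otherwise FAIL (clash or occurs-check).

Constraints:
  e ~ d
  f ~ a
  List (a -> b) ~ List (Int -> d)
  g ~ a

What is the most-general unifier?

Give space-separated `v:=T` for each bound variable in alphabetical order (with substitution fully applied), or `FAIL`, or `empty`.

Answer: a:=Int b:=d e:=d f:=Int g:=Int

Derivation:
step 1: unify e ~ d  [subst: {-} | 3 pending]
  bind e := d
step 2: unify f ~ a  [subst: {e:=d} | 2 pending]
  bind f := a
step 3: unify List (a -> b) ~ List (Int -> d)  [subst: {e:=d, f:=a} | 1 pending]
  -> decompose List: push (a -> b)~(Int -> d)
step 4: unify (a -> b) ~ (Int -> d)  [subst: {e:=d, f:=a} | 1 pending]
  -> decompose arrow: push a~Int, b~d
step 5: unify a ~ Int  [subst: {e:=d, f:=a} | 2 pending]
  bind a := Int
step 6: unify b ~ d  [subst: {e:=d, f:=a, a:=Int} | 1 pending]
  bind b := d
step 7: unify g ~ Int  [subst: {e:=d, f:=a, a:=Int, b:=d} | 0 pending]
  bind g := Int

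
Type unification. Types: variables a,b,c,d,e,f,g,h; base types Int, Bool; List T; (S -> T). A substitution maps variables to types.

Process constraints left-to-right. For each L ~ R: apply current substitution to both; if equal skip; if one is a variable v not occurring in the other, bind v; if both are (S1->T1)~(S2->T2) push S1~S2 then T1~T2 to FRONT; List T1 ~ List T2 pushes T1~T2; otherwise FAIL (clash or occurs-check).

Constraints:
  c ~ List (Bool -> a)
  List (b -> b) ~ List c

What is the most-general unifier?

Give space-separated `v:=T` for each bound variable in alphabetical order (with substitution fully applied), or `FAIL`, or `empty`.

step 1: unify c ~ List (Bool -> a)  [subst: {-} | 1 pending]
  bind c := List (Bool -> a)
step 2: unify List (b -> b) ~ List List (Bool -> a)  [subst: {c:=List (Bool -> a)} | 0 pending]
  -> decompose List: push (b -> b)~List (Bool -> a)
step 3: unify (b -> b) ~ List (Bool -> a)  [subst: {c:=List (Bool -> a)} | 0 pending]
  clash: (b -> b) vs List (Bool -> a)

Answer: FAIL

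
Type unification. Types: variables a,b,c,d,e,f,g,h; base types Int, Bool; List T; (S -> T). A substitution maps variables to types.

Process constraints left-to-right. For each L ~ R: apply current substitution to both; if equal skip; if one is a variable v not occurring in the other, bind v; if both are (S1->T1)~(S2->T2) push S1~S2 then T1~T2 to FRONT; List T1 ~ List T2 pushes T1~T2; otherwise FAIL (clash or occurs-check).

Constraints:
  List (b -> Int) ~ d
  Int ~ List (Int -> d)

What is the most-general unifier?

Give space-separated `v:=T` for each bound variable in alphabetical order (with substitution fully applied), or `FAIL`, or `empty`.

Answer: FAIL

Derivation:
step 1: unify List (b -> Int) ~ d  [subst: {-} | 1 pending]
  bind d := List (b -> Int)
step 2: unify Int ~ List (Int -> List (b -> Int))  [subst: {d:=List (b -> Int)} | 0 pending]
  clash: Int vs List (Int -> List (b -> Int))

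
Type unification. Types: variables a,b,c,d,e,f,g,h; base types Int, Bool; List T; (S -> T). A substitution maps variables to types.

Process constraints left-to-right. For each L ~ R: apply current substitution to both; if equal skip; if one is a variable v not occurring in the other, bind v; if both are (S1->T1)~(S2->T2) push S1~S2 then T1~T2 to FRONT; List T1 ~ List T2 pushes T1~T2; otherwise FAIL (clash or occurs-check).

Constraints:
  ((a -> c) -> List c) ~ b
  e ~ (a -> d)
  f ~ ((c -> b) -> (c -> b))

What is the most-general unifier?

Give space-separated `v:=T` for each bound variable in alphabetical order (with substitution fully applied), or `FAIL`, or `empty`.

Answer: b:=((a -> c) -> List c) e:=(a -> d) f:=((c -> ((a -> c) -> List c)) -> (c -> ((a -> c) -> List c)))

Derivation:
step 1: unify ((a -> c) -> List c) ~ b  [subst: {-} | 2 pending]
  bind b := ((a -> c) -> List c)
step 2: unify e ~ (a -> d)  [subst: {b:=((a -> c) -> List c)} | 1 pending]
  bind e := (a -> d)
step 3: unify f ~ ((c -> ((a -> c) -> List c)) -> (c -> ((a -> c) -> List c)))  [subst: {b:=((a -> c) -> List c), e:=(a -> d)} | 0 pending]
  bind f := ((c -> ((a -> c) -> List c)) -> (c -> ((a -> c) -> List c)))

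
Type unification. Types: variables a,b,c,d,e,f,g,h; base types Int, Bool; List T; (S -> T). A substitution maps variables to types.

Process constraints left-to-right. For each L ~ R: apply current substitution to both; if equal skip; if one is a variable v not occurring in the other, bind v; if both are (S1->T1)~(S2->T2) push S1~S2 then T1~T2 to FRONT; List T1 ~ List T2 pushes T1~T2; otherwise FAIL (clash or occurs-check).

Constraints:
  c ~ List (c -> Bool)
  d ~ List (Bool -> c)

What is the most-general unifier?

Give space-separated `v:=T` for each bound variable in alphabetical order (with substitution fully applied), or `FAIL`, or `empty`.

Answer: FAIL

Derivation:
step 1: unify c ~ List (c -> Bool)  [subst: {-} | 1 pending]
  occurs-check fail: c in List (c -> Bool)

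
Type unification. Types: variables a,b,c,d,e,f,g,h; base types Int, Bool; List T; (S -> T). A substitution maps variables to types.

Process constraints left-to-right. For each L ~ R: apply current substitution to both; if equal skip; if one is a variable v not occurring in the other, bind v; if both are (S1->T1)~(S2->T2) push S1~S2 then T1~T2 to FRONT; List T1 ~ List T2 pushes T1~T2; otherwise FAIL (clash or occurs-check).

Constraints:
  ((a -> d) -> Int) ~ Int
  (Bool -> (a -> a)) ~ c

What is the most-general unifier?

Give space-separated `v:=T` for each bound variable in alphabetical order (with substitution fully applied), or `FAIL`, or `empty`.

Answer: FAIL

Derivation:
step 1: unify ((a -> d) -> Int) ~ Int  [subst: {-} | 1 pending]
  clash: ((a -> d) -> Int) vs Int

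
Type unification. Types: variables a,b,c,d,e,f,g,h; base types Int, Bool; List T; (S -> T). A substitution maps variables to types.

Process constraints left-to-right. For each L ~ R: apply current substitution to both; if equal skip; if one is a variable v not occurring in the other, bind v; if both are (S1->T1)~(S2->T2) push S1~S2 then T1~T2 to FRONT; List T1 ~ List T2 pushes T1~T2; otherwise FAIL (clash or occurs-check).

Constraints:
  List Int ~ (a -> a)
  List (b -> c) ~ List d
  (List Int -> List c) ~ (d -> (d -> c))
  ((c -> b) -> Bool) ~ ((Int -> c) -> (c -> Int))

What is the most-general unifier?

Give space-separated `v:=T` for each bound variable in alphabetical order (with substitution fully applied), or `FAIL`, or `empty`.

step 1: unify List Int ~ (a -> a)  [subst: {-} | 3 pending]
  clash: List Int vs (a -> a)

Answer: FAIL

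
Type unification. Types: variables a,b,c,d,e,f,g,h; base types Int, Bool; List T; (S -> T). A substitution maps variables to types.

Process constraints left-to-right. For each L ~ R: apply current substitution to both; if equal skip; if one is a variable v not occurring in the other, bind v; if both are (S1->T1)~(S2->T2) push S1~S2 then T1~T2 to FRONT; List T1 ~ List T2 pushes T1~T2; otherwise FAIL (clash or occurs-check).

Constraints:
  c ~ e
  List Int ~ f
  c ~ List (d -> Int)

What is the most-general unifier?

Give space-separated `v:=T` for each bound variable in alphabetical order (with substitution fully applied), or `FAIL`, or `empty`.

Answer: c:=List (d -> Int) e:=List (d -> Int) f:=List Int

Derivation:
step 1: unify c ~ e  [subst: {-} | 2 pending]
  bind c := e
step 2: unify List Int ~ f  [subst: {c:=e} | 1 pending]
  bind f := List Int
step 3: unify e ~ List (d -> Int)  [subst: {c:=e, f:=List Int} | 0 pending]
  bind e := List (d -> Int)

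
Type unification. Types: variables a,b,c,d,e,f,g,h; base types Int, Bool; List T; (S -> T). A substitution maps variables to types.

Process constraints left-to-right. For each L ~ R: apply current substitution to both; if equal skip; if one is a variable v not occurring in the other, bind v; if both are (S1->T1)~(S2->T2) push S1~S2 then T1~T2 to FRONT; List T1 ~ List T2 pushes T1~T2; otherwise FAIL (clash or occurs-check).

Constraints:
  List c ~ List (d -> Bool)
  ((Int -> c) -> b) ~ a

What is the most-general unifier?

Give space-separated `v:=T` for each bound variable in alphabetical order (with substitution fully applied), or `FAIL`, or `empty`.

Answer: a:=((Int -> (d -> Bool)) -> b) c:=(d -> Bool)

Derivation:
step 1: unify List c ~ List (d -> Bool)  [subst: {-} | 1 pending]
  -> decompose List: push c~(d -> Bool)
step 2: unify c ~ (d -> Bool)  [subst: {-} | 1 pending]
  bind c := (d -> Bool)
step 3: unify ((Int -> (d -> Bool)) -> b) ~ a  [subst: {c:=(d -> Bool)} | 0 pending]
  bind a := ((Int -> (d -> Bool)) -> b)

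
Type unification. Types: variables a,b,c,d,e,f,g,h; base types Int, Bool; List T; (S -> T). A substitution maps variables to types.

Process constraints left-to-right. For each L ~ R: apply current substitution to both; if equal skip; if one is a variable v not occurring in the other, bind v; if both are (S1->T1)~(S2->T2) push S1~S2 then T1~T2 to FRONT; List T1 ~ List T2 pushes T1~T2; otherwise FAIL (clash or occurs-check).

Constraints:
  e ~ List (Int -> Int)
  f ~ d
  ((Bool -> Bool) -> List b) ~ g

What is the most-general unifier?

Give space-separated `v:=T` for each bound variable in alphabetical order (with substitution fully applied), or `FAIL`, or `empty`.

step 1: unify e ~ List (Int -> Int)  [subst: {-} | 2 pending]
  bind e := List (Int -> Int)
step 2: unify f ~ d  [subst: {e:=List (Int -> Int)} | 1 pending]
  bind f := d
step 3: unify ((Bool -> Bool) -> List b) ~ g  [subst: {e:=List (Int -> Int), f:=d} | 0 pending]
  bind g := ((Bool -> Bool) -> List b)

Answer: e:=List (Int -> Int) f:=d g:=((Bool -> Bool) -> List b)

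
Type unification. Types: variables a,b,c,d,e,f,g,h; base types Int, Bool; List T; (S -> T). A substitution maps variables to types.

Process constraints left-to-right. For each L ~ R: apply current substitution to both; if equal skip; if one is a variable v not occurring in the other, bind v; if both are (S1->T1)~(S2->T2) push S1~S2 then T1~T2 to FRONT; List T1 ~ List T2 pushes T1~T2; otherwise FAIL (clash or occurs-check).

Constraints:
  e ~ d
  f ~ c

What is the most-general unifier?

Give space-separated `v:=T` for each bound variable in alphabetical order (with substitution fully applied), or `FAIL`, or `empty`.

Answer: e:=d f:=c

Derivation:
step 1: unify e ~ d  [subst: {-} | 1 pending]
  bind e := d
step 2: unify f ~ c  [subst: {e:=d} | 0 pending]
  bind f := c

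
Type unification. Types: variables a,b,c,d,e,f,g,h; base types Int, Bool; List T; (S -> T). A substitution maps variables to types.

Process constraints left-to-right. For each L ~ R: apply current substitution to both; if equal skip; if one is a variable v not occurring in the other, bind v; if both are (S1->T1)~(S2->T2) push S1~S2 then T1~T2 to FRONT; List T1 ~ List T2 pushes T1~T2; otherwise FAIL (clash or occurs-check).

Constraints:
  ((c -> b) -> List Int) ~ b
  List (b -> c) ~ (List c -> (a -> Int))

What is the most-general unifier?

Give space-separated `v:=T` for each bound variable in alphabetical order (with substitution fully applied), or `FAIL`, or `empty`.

step 1: unify ((c -> b) -> List Int) ~ b  [subst: {-} | 1 pending]
  occurs-check fail

Answer: FAIL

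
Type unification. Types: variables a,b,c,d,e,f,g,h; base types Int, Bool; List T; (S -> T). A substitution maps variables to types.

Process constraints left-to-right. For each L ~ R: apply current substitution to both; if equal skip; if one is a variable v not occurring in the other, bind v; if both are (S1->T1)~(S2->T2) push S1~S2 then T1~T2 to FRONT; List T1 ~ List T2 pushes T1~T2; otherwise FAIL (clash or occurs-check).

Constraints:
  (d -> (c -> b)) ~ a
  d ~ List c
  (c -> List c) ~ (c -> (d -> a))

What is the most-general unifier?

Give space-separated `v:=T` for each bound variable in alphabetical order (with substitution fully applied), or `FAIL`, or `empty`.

step 1: unify (d -> (c -> b)) ~ a  [subst: {-} | 2 pending]
  bind a := (d -> (c -> b))
step 2: unify d ~ List c  [subst: {a:=(d -> (c -> b))} | 1 pending]
  bind d := List c
step 3: unify (c -> List c) ~ (c -> (List c -> (List c -> (c -> b))))  [subst: {a:=(d -> (c -> b)), d:=List c} | 0 pending]
  -> decompose arrow: push c~c, List c~(List c -> (List c -> (c -> b)))
step 4: unify c ~ c  [subst: {a:=(d -> (c -> b)), d:=List c} | 1 pending]
  -> identical, skip
step 5: unify List c ~ (List c -> (List c -> (c -> b)))  [subst: {a:=(d -> (c -> b)), d:=List c} | 0 pending]
  clash: List c vs (List c -> (List c -> (c -> b)))

Answer: FAIL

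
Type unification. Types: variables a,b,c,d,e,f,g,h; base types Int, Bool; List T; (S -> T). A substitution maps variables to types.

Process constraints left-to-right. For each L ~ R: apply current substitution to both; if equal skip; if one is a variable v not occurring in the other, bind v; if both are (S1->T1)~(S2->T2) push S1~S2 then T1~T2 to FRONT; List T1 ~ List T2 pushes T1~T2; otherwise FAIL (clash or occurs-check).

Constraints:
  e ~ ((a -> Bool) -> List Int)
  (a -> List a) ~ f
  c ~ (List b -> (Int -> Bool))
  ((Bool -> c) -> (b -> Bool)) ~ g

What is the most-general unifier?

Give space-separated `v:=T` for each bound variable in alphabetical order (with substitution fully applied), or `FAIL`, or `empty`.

step 1: unify e ~ ((a -> Bool) -> List Int)  [subst: {-} | 3 pending]
  bind e := ((a -> Bool) -> List Int)
step 2: unify (a -> List a) ~ f  [subst: {e:=((a -> Bool) -> List Int)} | 2 pending]
  bind f := (a -> List a)
step 3: unify c ~ (List b -> (Int -> Bool))  [subst: {e:=((a -> Bool) -> List Int), f:=(a -> List a)} | 1 pending]
  bind c := (List b -> (Int -> Bool))
step 4: unify ((Bool -> (List b -> (Int -> Bool))) -> (b -> Bool)) ~ g  [subst: {e:=((a -> Bool) -> List Int), f:=(a -> List a), c:=(List b -> (Int -> Bool))} | 0 pending]
  bind g := ((Bool -> (List b -> (Int -> Bool))) -> (b -> Bool))

Answer: c:=(List b -> (Int -> Bool)) e:=((a -> Bool) -> List Int) f:=(a -> List a) g:=((Bool -> (List b -> (Int -> Bool))) -> (b -> Bool))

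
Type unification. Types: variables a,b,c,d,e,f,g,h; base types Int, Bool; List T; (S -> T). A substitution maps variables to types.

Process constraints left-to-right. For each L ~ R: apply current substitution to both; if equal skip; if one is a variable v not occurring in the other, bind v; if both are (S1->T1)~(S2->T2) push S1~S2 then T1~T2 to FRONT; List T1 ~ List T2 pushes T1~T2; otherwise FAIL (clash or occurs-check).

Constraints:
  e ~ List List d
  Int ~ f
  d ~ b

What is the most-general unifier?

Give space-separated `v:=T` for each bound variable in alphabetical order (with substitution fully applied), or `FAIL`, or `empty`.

Answer: d:=b e:=List List b f:=Int

Derivation:
step 1: unify e ~ List List d  [subst: {-} | 2 pending]
  bind e := List List d
step 2: unify Int ~ f  [subst: {e:=List List d} | 1 pending]
  bind f := Int
step 3: unify d ~ b  [subst: {e:=List List d, f:=Int} | 0 pending]
  bind d := b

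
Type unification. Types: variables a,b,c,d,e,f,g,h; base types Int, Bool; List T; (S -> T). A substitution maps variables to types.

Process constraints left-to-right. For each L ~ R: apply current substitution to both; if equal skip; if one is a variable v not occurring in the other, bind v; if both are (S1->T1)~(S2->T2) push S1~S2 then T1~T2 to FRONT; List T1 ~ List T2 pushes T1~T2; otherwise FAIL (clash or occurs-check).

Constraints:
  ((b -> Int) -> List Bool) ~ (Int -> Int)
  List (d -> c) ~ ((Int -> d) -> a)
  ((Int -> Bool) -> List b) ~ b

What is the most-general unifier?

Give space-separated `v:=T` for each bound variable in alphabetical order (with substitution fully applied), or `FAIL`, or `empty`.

Answer: FAIL

Derivation:
step 1: unify ((b -> Int) -> List Bool) ~ (Int -> Int)  [subst: {-} | 2 pending]
  -> decompose arrow: push (b -> Int)~Int, List Bool~Int
step 2: unify (b -> Int) ~ Int  [subst: {-} | 3 pending]
  clash: (b -> Int) vs Int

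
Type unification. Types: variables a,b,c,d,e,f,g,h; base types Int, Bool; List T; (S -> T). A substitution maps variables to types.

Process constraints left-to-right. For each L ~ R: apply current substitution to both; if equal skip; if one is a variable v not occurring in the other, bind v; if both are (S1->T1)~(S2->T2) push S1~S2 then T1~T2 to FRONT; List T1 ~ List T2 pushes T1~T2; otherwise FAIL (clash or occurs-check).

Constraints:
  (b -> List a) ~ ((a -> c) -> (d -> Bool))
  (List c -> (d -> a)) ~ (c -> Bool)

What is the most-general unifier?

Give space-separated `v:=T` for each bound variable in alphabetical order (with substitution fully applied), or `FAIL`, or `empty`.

Answer: FAIL

Derivation:
step 1: unify (b -> List a) ~ ((a -> c) -> (d -> Bool))  [subst: {-} | 1 pending]
  -> decompose arrow: push b~(a -> c), List a~(d -> Bool)
step 2: unify b ~ (a -> c)  [subst: {-} | 2 pending]
  bind b := (a -> c)
step 3: unify List a ~ (d -> Bool)  [subst: {b:=(a -> c)} | 1 pending]
  clash: List a vs (d -> Bool)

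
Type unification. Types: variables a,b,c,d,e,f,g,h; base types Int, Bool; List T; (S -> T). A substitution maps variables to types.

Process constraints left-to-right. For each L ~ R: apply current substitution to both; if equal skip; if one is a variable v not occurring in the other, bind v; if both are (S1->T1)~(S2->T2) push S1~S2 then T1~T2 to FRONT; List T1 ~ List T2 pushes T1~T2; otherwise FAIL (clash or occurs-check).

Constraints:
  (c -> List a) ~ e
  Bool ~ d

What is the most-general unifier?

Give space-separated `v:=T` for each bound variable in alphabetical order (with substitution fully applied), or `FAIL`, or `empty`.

Answer: d:=Bool e:=(c -> List a)

Derivation:
step 1: unify (c -> List a) ~ e  [subst: {-} | 1 pending]
  bind e := (c -> List a)
step 2: unify Bool ~ d  [subst: {e:=(c -> List a)} | 0 pending]
  bind d := Bool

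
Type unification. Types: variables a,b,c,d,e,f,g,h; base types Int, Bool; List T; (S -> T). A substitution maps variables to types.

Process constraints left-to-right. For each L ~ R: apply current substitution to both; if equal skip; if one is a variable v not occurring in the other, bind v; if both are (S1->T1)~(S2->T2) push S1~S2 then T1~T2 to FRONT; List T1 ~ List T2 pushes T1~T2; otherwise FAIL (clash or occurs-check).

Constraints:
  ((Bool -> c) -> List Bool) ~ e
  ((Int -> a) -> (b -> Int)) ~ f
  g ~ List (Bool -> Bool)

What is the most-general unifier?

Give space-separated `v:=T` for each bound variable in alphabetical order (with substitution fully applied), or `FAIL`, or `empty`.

step 1: unify ((Bool -> c) -> List Bool) ~ e  [subst: {-} | 2 pending]
  bind e := ((Bool -> c) -> List Bool)
step 2: unify ((Int -> a) -> (b -> Int)) ~ f  [subst: {e:=((Bool -> c) -> List Bool)} | 1 pending]
  bind f := ((Int -> a) -> (b -> Int))
step 3: unify g ~ List (Bool -> Bool)  [subst: {e:=((Bool -> c) -> List Bool), f:=((Int -> a) -> (b -> Int))} | 0 pending]
  bind g := List (Bool -> Bool)

Answer: e:=((Bool -> c) -> List Bool) f:=((Int -> a) -> (b -> Int)) g:=List (Bool -> Bool)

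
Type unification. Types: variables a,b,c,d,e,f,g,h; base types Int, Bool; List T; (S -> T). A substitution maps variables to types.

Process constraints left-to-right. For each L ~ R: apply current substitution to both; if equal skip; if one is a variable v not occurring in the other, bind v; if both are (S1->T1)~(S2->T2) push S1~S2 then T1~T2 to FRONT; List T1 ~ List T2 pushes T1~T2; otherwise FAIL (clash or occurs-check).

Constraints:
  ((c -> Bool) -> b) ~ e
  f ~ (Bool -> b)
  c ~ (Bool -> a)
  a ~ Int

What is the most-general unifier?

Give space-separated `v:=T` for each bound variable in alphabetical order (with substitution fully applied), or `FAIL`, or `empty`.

step 1: unify ((c -> Bool) -> b) ~ e  [subst: {-} | 3 pending]
  bind e := ((c -> Bool) -> b)
step 2: unify f ~ (Bool -> b)  [subst: {e:=((c -> Bool) -> b)} | 2 pending]
  bind f := (Bool -> b)
step 3: unify c ~ (Bool -> a)  [subst: {e:=((c -> Bool) -> b), f:=(Bool -> b)} | 1 pending]
  bind c := (Bool -> a)
step 4: unify a ~ Int  [subst: {e:=((c -> Bool) -> b), f:=(Bool -> b), c:=(Bool -> a)} | 0 pending]
  bind a := Int

Answer: a:=Int c:=(Bool -> Int) e:=(((Bool -> Int) -> Bool) -> b) f:=(Bool -> b)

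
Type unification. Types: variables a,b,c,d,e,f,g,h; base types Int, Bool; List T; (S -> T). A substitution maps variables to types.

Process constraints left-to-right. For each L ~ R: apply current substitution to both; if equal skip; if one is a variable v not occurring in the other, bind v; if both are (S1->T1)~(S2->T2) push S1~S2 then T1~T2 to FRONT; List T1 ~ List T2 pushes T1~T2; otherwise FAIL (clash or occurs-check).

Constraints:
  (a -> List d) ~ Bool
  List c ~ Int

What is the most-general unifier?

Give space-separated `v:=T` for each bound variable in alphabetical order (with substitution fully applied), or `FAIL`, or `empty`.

step 1: unify (a -> List d) ~ Bool  [subst: {-} | 1 pending]
  clash: (a -> List d) vs Bool

Answer: FAIL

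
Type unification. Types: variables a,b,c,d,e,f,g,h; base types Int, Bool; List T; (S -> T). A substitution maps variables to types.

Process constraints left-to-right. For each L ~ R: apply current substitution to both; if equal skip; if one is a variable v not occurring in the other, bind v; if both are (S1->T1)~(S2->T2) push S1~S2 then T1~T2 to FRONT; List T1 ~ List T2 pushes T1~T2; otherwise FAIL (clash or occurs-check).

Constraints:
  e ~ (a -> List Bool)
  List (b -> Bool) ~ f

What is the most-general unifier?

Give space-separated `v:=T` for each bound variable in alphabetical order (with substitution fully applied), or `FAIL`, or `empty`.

step 1: unify e ~ (a -> List Bool)  [subst: {-} | 1 pending]
  bind e := (a -> List Bool)
step 2: unify List (b -> Bool) ~ f  [subst: {e:=(a -> List Bool)} | 0 pending]
  bind f := List (b -> Bool)

Answer: e:=(a -> List Bool) f:=List (b -> Bool)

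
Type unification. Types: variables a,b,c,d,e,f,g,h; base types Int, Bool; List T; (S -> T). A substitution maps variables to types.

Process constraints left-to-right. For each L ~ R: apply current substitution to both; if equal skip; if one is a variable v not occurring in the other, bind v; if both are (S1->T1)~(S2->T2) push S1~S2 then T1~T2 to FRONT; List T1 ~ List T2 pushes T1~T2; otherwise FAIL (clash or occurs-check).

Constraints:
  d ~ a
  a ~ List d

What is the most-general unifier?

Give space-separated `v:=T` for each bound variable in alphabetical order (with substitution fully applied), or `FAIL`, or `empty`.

step 1: unify d ~ a  [subst: {-} | 1 pending]
  bind d := a
step 2: unify a ~ List a  [subst: {d:=a} | 0 pending]
  occurs-check fail: a in List a

Answer: FAIL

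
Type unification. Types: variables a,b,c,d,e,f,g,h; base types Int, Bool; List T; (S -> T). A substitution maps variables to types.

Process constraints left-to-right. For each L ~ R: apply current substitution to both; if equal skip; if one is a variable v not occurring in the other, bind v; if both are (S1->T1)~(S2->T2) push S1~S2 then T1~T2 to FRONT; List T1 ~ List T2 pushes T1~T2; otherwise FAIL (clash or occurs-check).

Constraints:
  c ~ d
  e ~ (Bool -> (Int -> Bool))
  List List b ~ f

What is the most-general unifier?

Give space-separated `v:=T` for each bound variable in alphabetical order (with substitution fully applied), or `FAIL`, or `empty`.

Answer: c:=d e:=(Bool -> (Int -> Bool)) f:=List List b

Derivation:
step 1: unify c ~ d  [subst: {-} | 2 pending]
  bind c := d
step 2: unify e ~ (Bool -> (Int -> Bool))  [subst: {c:=d} | 1 pending]
  bind e := (Bool -> (Int -> Bool))
step 3: unify List List b ~ f  [subst: {c:=d, e:=(Bool -> (Int -> Bool))} | 0 pending]
  bind f := List List b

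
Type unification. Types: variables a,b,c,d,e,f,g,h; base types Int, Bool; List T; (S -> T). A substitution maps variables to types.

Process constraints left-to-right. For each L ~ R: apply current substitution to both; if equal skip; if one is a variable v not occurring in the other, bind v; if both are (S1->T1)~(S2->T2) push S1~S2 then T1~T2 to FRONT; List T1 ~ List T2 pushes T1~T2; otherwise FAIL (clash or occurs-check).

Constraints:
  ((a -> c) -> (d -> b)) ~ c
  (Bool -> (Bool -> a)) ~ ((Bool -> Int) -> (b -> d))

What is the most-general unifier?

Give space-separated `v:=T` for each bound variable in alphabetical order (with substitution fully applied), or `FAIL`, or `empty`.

Answer: FAIL

Derivation:
step 1: unify ((a -> c) -> (d -> b)) ~ c  [subst: {-} | 1 pending]
  occurs-check fail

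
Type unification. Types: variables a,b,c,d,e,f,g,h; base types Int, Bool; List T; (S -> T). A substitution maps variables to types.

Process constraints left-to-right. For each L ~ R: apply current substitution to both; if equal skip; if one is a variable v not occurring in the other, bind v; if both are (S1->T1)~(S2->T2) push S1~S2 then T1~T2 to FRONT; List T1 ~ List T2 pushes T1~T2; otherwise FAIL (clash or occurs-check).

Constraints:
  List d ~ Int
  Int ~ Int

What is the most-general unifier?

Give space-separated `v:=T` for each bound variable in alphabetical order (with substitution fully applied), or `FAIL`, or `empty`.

step 1: unify List d ~ Int  [subst: {-} | 1 pending]
  clash: List d vs Int

Answer: FAIL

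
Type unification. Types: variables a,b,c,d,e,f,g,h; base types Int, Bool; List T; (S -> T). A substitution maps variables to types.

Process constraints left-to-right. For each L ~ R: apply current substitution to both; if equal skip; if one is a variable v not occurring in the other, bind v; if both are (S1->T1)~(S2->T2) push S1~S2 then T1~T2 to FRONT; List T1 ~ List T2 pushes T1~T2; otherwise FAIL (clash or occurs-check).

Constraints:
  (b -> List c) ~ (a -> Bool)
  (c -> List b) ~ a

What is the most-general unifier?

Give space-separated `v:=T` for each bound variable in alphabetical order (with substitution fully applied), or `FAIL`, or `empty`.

Answer: FAIL

Derivation:
step 1: unify (b -> List c) ~ (a -> Bool)  [subst: {-} | 1 pending]
  -> decompose arrow: push b~a, List c~Bool
step 2: unify b ~ a  [subst: {-} | 2 pending]
  bind b := a
step 3: unify List c ~ Bool  [subst: {b:=a} | 1 pending]
  clash: List c vs Bool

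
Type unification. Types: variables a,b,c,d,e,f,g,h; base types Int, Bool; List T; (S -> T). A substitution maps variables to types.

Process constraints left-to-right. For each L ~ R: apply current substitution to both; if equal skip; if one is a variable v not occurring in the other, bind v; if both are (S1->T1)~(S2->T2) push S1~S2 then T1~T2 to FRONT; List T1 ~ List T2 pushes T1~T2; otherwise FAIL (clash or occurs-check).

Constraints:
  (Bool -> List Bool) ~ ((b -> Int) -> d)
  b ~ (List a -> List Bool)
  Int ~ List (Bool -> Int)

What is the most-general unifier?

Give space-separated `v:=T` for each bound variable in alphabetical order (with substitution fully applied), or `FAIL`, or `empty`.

step 1: unify (Bool -> List Bool) ~ ((b -> Int) -> d)  [subst: {-} | 2 pending]
  -> decompose arrow: push Bool~(b -> Int), List Bool~d
step 2: unify Bool ~ (b -> Int)  [subst: {-} | 3 pending]
  clash: Bool vs (b -> Int)

Answer: FAIL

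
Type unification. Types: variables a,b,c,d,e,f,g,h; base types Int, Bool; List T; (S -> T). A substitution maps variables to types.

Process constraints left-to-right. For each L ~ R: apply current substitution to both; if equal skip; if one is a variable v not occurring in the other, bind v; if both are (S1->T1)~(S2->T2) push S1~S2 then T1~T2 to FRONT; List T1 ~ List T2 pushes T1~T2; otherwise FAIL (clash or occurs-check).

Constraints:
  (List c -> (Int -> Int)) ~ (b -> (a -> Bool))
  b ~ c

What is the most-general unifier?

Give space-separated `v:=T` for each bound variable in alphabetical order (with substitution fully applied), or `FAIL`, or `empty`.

Answer: FAIL

Derivation:
step 1: unify (List c -> (Int -> Int)) ~ (b -> (a -> Bool))  [subst: {-} | 1 pending]
  -> decompose arrow: push List c~b, (Int -> Int)~(a -> Bool)
step 2: unify List c ~ b  [subst: {-} | 2 pending]
  bind b := List c
step 3: unify (Int -> Int) ~ (a -> Bool)  [subst: {b:=List c} | 1 pending]
  -> decompose arrow: push Int~a, Int~Bool
step 4: unify Int ~ a  [subst: {b:=List c} | 2 pending]
  bind a := Int
step 5: unify Int ~ Bool  [subst: {b:=List c, a:=Int} | 1 pending]
  clash: Int vs Bool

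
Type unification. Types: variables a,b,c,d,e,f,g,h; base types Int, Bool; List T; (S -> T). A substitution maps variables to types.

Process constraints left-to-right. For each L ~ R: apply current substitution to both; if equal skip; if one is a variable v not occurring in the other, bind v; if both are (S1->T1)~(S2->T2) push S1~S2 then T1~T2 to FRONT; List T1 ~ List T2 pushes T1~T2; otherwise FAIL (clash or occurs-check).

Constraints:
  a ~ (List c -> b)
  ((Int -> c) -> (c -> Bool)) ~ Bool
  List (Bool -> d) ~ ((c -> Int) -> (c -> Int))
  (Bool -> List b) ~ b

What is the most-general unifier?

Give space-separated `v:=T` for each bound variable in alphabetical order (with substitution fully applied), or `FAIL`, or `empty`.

step 1: unify a ~ (List c -> b)  [subst: {-} | 3 pending]
  bind a := (List c -> b)
step 2: unify ((Int -> c) -> (c -> Bool)) ~ Bool  [subst: {a:=(List c -> b)} | 2 pending]
  clash: ((Int -> c) -> (c -> Bool)) vs Bool

Answer: FAIL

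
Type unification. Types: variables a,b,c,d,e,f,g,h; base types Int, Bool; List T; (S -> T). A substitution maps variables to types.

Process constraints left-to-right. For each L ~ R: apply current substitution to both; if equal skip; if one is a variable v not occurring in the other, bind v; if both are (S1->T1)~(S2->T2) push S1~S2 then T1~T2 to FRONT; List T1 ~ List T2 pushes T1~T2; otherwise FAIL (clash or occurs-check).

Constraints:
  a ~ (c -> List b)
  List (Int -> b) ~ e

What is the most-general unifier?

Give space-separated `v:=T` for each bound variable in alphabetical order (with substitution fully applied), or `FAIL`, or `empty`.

step 1: unify a ~ (c -> List b)  [subst: {-} | 1 pending]
  bind a := (c -> List b)
step 2: unify List (Int -> b) ~ e  [subst: {a:=(c -> List b)} | 0 pending]
  bind e := List (Int -> b)

Answer: a:=(c -> List b) e:=List (Int -> b)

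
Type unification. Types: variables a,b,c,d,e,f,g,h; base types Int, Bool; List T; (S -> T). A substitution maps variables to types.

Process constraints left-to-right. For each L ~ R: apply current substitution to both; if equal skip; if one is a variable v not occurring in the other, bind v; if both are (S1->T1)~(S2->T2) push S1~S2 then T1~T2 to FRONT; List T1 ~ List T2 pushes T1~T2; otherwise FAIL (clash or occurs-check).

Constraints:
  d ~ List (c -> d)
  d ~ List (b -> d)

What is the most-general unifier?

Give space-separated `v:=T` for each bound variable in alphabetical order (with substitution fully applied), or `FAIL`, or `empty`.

Answer: FAIL

Derivation:
step 1: unify d ~ List (c -> d)  [subst: {-} | 1 pending]
  occurs-check fail: d in List (c -> d)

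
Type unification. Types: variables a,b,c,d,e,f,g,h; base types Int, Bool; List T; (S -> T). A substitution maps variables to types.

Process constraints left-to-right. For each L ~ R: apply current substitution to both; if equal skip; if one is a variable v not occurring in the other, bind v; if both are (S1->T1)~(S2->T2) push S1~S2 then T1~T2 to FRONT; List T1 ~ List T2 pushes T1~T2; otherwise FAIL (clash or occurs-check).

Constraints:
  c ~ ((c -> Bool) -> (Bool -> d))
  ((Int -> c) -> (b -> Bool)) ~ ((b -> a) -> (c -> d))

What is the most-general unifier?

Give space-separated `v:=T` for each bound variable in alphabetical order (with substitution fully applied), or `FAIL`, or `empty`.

step 1: unify c ~ ((c -> Bool) -> (Bool -> d))  [subst: {-} | 1 pending]
  occurs-check fail: c in ((c -> Bool) -> (Bool -> d))

Answer: FAIL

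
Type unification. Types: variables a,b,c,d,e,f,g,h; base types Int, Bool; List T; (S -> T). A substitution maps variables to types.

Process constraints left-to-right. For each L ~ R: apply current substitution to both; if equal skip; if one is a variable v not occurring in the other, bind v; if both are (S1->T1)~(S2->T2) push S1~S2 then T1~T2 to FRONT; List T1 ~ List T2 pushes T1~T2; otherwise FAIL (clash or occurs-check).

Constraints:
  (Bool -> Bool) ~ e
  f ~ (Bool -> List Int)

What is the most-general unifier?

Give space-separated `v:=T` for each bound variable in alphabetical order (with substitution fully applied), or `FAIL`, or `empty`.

Answer: e:=(Bool -> Bool) f:=(Bool -> List Int)

Derivation:
step 1: unify (Bool -> Bool) ~ e  [subst: {-} | 1 pending]
  bind e := (Bool -> Bool)
step 2: unify f ~ (Bool -> List Int)  [subst: {e:=(Bool -> Bool)} | 0 pending]
  bind f := (Bool -> List Int)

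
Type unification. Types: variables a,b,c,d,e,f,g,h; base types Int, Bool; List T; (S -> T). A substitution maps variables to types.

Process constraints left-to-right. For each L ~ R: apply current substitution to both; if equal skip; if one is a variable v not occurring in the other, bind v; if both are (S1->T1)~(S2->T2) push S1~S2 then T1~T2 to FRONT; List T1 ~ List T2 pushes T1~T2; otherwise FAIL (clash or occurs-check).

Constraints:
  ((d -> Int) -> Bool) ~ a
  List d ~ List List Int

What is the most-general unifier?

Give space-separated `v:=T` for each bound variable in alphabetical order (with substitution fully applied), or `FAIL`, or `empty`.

Answer: a:=((List Int -> Int) -> Bool) d:=List Int

Derivation:
step 1: unify ((d -> Int) -> Bool) ~ a  [subst: {-} | 1 pending]
  bind a := ((d -> Int) -> Bool)
step 2: unify List d ~ List List Int  [subst: {a:=((d -> Int) -> Bool)} | 0 pending]
  -> decompose List: push d~List Int
step 3: unify d ~ List Int  [subst: {a:=((d -> Int) -> Bool)} | 0 pending]
  bind d := List Int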